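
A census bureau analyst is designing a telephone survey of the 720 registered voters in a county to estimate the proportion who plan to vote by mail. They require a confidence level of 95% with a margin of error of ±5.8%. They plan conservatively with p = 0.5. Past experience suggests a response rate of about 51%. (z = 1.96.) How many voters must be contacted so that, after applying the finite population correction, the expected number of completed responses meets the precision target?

Completed interviews needed (unadjusted): n₀ = 1.96² × 0.2500 / 0.058² ≈ 285.49 → 286.
FPC for N = 720: n = 286 / (1 + 285/720) = 286 / 1.3958 ≈ 204.90 → 205.
At a 51% response rate, contacts needed = 205 / 0.51 ≈ 401.96 → 402.

402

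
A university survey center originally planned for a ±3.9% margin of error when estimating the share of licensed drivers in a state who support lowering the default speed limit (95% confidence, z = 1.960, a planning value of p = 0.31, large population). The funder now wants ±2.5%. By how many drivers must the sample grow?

At ±3.9%: n = 1.960² × 0.2139 / 0.039² ≈ 540.25 → 541.
At ±2.5%: n = 1.960² × 0.2139 / 0.025² ≈ 1314.75 → 1315.
Additional respondents: 1315 − 541 = 774.

774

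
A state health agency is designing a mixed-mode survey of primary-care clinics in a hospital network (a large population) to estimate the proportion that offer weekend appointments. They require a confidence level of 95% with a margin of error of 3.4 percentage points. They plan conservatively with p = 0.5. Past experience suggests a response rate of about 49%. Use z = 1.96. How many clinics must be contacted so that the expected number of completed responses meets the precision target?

Completed interviews needed: n₀ = 1.96² × 0.2500 / 0.034² ≈ 830.80 → 831.
At a 49% response rate, contacts needed = 831 / 0.49 ≈ 1695.92 → 1696.

1696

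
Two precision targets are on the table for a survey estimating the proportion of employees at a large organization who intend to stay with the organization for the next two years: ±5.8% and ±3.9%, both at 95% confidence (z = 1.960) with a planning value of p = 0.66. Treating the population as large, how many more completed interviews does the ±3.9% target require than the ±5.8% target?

At ±5.8%: n = 1.960² × 0.2244 / 0.058² ≈ 256.26 → 257.
At ±3.9%: n = 1.960² × 0.2244 / 0.039² ≈ 566.77 → 567.
Additional respondents: 567 − 257 = 310.

310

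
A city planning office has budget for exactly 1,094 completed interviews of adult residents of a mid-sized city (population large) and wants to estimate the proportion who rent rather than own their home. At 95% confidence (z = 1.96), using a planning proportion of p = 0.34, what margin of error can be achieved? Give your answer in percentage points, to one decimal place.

2.8

SE(p̂) = √[p(1−p)/n] = √[0.2244/1094] = 0.01432.
E = z × SE = 1.96 × 0.01432 = 0.02807, or 2.8 percentage points.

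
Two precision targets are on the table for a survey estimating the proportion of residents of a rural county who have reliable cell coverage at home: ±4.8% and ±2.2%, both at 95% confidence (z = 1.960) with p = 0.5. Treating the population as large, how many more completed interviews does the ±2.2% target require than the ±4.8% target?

1568

At ±4.8%: n = 1.960² × 0.2500 / 0.048² ≈ 416.84 → 417.
At ±2.2%: n = 1.960² × 0.2500 / 0.022² ≈ 1984.30 → 1985.
Additional respondents: 1985 − 417 = 1568.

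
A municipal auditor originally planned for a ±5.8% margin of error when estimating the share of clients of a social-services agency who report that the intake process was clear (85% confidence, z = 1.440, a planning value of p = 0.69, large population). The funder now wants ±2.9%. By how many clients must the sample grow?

At ±5.8%: n = 1.440² × 0.2139 / 0.058² ≈ 131.85 → 132.
At ±2.9%: n = 1.440² × 0.2139 / 0.029² ≈ 527.40 → 528.
Additional respondents: 528 − 132 = 396.

396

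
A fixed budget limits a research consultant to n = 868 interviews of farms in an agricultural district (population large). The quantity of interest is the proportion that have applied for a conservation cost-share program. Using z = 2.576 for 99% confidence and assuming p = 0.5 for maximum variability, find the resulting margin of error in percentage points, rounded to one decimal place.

SE(p̂) = √[p(1−p)/n] = √[0.2500/868] = 0.01697.
E = z × SE = 2.576 × 0.01697 = 0.04372, or 4.4 percentage points.

4.4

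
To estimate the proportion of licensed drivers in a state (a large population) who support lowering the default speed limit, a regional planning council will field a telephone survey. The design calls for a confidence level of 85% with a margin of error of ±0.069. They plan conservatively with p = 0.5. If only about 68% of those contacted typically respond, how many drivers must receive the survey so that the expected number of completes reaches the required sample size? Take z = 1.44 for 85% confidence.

161

Completed interviews needed: n₀ = 1.44² × 0.2500 / 0.069² ≈ 108.88 → 109.
At a 68% response rate, contacts needed = 109 / 0.68 ≈ 160.29 → 161.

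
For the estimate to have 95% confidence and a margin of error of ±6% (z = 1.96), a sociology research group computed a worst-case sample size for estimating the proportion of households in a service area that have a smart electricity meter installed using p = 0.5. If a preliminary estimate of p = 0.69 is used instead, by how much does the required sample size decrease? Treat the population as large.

38

Conservative (p = 0.5): n = 1.96² × 0.25 / 0.060² ≈ 266.78 → 267.
Using p = 0.69: p(1−p) = 0.2139, so n = 1.96² × 0.2139 / 0.060² ≈ 228.26 → 229.
Reduction: 267 − 229 = 38.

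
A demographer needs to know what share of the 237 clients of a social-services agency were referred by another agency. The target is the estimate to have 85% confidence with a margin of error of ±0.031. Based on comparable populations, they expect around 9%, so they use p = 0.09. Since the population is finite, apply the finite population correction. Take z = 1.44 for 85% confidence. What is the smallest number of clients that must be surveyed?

Unadjusted: n₀ = 1.44² × 0.09 × 0.91 / 0.031² ≈ 176.72, so n₀ = 177.
Finite population correction with N = 237: n = n₀ / (1 + (n₀−1)/N) = 177 / (1 + 176/237) = 177 / 1.7426 ≈ 101.57.
Rounding up, n = 102.

102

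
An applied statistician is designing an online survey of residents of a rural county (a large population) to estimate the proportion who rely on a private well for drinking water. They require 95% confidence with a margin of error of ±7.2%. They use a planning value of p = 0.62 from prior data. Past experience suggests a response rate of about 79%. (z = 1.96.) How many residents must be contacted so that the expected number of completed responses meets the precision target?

222

Completed interviews needed: n₀ = 1.96² × 0.2356 / 0.072² ≈ 174.59 → 175.
At a 79% response rate, contacts needed = 175 / 0.79 ≈ 221.52 → 222.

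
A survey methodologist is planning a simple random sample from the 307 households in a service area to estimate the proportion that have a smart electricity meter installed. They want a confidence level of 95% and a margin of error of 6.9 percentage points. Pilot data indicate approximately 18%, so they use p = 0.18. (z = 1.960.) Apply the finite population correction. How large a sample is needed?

Unadjusted: n₀ = 1.960² × 0.18 × 0.82 / 0.069² ≈ 119.10, so n₀ = 120.
Finite population correction with N = 307: n = n₀ / (1 + (n₀−1)/N) = 120 / (1 + 119/307) = 120 / 1.3876 ≈ 86.48.
Rounding up, n = 87.

87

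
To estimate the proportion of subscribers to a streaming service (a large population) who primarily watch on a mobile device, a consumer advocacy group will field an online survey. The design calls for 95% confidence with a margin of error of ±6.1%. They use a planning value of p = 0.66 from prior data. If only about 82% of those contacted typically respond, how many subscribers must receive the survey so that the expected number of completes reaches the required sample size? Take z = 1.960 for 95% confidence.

283

Completed interviews needed: n₀ = 1.960² × 0.2244 / 0.061² ≈ 231.67 → 232.
At an 82% response rate, contacts needed = 232 / 0.82 ≈ 282.93 → 283.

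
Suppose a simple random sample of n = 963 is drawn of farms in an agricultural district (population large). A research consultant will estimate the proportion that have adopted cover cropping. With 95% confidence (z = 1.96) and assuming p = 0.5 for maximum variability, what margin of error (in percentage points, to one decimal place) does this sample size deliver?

3.2

SE(p̂) = √[p(1−p)/n] = √[0.2500/963] = 0.01611.
E = z × SE = 1.96 × 0.01611 = 0.03158, or 3.2 percentage points.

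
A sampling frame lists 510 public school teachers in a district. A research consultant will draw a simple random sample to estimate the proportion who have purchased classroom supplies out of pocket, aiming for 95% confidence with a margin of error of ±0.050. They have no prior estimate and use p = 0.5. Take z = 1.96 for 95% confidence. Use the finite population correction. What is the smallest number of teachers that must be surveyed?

220

Unadjusted: n₀ = 1.96² × 0.50 × 0.50 / 0.050² ≈ 384.16, so n₀ = 385.
Finite population correction with N = 510: n = n₀ / (1 + (n₀−1)/N) = 385 / (1 + 384/510) = 385 / 1.7529 ≈ 219.63.
Rounding up, n = 220.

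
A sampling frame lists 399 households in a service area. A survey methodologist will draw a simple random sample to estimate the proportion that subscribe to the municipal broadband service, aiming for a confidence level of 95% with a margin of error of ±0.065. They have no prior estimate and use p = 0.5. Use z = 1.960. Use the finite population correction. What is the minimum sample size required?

146

Unadjusted: n₀ = 1.960² × 0.50 × 0.50 / 0.065² ≈ 227.31, so n₀ = 228.
Finite population correction with N = 399: n = n₀ / (1 + (n₀−1)/N) = 228 / (1 + 227/399) = 228 / 1.5689 ≈ 145.32.
Rounding up, n = 146.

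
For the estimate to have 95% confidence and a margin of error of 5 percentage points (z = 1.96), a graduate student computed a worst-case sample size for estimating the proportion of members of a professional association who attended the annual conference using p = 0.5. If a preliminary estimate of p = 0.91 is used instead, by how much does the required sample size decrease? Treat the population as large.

Conservative (p = 0.5): n = 1.96² × 0.25 / 0.050² ≈ 384.16 → 385.
Using p = 0.91: p(1−p) = 0.0819, so n = 1.96² × 0.0819 / 0.050² ≈ 125.85 → 126.
Reduction: 385 − 126 = 259.

259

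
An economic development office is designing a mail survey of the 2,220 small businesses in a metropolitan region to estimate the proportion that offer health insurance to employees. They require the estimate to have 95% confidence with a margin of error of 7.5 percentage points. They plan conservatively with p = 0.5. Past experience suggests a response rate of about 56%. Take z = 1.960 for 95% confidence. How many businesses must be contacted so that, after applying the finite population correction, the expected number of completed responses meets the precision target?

284

Completed interviews needed (unadjusted): n₀ = 1.960² × 0.2500 / 0.075² ≈ 170.74 → 171.
FPC for N = 2,220: n = 171 / (1 + 170/2220) = 171 / 1.0766 ≈ 158.84 → 159.
At a 56% response rate, contacts needed = 159 / 0.56 ≈ 283.93 → 284.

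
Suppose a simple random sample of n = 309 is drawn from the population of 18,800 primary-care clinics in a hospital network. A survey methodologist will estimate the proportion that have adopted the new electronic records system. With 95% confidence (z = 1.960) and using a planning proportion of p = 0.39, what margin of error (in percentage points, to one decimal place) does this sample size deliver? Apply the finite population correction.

Finite-population factor: (N−n)/(N−1) = (18800−309)/(18800−1) = 0.9836.
SE(p̂) = √[p(1−p)/n · (N−n)/(N−1)] = √[0.2379/309 × 0.9836] = 0.02752.
E = z × SE = 1.960 × 0.02752 = 0.05394 ≈ 5.4 percentage points.

5.4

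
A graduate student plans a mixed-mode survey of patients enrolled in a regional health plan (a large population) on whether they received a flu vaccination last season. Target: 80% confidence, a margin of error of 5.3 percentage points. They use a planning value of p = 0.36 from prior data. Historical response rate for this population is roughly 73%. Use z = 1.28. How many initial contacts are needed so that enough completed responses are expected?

185

Completed interviews needed: n₀ = 1.28² × 0.2304 / 0.053² ≈ 134.38 → 135.
At a 73% response rate, contacts needed = 135 / 0.73 ≈ 184.93 → 185.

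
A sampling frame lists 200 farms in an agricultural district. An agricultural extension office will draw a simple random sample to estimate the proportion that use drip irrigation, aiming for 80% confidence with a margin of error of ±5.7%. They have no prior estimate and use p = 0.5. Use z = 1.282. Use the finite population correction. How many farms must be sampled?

78

Unadjusted: n₀ = 1.282² × 0.50 × 0.50 / 0.057² ≈ 126.46, so n₀ = 127.
Finite population correction with N = 200: n = n₀ / (1 + (n₀−1)/N) = 127 / (1 + 126/200) = 127 / 1.6300 ≈ 77.91.
Rounding up, n = 78.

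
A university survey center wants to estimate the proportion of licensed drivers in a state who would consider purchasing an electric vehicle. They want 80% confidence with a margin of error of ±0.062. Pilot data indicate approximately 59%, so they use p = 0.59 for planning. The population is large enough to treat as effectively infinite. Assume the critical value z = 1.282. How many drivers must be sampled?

With p = 0.59, p(1−p) = 0.2419.
n = z²·p(1−p)/E² = 1.282² × 0.2419 / 0.062² = 1.6435 × 0.2419 / 0.003844 ≈ 103.43.
Rounding up gives n = 104.

104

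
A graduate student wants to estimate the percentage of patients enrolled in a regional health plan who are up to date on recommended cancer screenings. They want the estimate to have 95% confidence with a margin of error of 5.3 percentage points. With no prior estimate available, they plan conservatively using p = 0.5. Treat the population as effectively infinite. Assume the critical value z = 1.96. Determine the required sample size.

With p = 0.5, p(1−p) = 0.25.
n = z²·p(1−p)/E² = 1.96² × 0.2500 / 0.053² = 3.8416 × 0.2500 / 0.002809 ≈ 341.90.
Rounding up gives n = 342.

342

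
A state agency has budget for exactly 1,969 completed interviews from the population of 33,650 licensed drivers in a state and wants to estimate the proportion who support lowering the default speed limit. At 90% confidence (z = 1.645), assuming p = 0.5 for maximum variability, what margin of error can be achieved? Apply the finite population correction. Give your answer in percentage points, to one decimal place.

Finite-population factor: (N−n)/(N−1) = (33650−1969)/(33650−1) = 0.9415.
SE(p̂) = √[p(1−p)/n · (N−n)/(N−1)] = √[0.2500/1969 × 0.9415] = 0.01093.
E = z × SE = 1.645 × 0.01093 = 0.01799 ≈ 1.8 percentage points.

1.8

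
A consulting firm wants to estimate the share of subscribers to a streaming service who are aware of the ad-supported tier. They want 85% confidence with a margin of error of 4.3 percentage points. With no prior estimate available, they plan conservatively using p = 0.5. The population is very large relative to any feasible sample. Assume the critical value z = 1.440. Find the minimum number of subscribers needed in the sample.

281

With p = 0.5, p(1−p) = 0.25.
n = z²·p(1−p)/E² = 1.440² × 0.2500 / 0.043² = 2.0736 × 0.2500 / 0.001849 ≈ 280.37.
Rounding up gives n = 281.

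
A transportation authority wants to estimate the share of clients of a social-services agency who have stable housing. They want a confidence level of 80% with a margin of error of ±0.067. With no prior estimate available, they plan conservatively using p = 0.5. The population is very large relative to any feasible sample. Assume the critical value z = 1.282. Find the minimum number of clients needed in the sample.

With p = 0.5, p(1−p) = 0.25.
n = z²·p(1−p)/E² = 1.282² × 0.2500 / 0.067² = 1.6435 × 0.2500 / 0.004489 ≈ 91.53.
Rounding up gives n = 92.

92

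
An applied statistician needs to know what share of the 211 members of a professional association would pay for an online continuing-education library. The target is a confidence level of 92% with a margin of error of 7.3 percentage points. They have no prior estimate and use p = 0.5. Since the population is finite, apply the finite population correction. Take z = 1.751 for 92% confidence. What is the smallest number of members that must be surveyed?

86

Unadjusted: n₀ = 1.751² × 0.50 × 0.50 / 0.073² ≈ 143.84, so n₀ = 144.
Finite population correction with N = 211: n = n₀ / (1 + (n₀−1)/N) = 144 / (1 + 143/211) = 144 / 1.6777 ≈ 85.83.
Rounding up, n = 86.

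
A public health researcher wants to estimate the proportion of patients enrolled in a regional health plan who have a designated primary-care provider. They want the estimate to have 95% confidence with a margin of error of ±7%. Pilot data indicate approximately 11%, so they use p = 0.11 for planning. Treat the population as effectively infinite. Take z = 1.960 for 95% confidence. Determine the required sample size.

77

With p = 0.11, p(1−p) = 0.0979.
n = z²·p(1−p)/E² = 1.960² × 0.0979 / 0.070² = 3.8416 × 0.0979 / 0.004900 ≈ 76.75.
Rounding up gives n = 77.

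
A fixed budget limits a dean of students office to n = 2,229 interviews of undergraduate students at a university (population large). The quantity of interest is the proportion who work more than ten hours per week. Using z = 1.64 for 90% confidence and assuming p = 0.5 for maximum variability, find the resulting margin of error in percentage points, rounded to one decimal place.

SE(p̂) = √[p(1−p)/n] = √[0.2500/2229] = 0.01059.
E = z × SE = 1.64 × 0.01059 = 0.01737, or 1.7 percentage points.

1.7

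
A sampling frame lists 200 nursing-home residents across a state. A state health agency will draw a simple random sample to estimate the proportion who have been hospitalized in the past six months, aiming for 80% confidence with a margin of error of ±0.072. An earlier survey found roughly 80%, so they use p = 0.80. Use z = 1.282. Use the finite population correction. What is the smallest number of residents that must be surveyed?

41

Unadjusted: n₀ = 1.282² × 0.80 × 0.20 / 0.072² ≈ 50.73, so n₀ = 51.
Finite population correction with N = 200: n = n₀ / (1 + (n₀−1)/N) = 51 / (1 + 50/200) = 51 / 1.2500 ≈ 40.80.
Rounding up, n = 41.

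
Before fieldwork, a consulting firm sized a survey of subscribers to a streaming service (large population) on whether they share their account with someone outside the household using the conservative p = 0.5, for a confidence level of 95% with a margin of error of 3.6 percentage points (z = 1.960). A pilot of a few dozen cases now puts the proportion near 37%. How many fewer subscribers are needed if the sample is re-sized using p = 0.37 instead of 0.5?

Conservative (p = 0.5): n = 1.960² × 0.25 / 0.036² ≈ 741.05 → 742.
Using p = 0.37: p(1−p) = 0.2331, so n = 1.960² × 0.2331 / 0.036² ≈ 690.95 → 691.
Reduction: 742 − 691 = 51.

51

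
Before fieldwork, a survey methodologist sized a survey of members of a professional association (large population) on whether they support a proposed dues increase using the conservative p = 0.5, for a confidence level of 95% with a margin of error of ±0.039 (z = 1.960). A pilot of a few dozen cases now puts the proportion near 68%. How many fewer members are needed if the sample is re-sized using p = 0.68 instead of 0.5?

Conservative (p = 0.5): n = 1.960² × 0.25 / 0.039² ≈ 631.43 → 632.
Using p = 0.68: p(1−p) = 0.2176, so n = 1.960² × 0.2176 / 0.039² ≈ 549.59 → 550.
Reduction: 632 − 550 = 82.

82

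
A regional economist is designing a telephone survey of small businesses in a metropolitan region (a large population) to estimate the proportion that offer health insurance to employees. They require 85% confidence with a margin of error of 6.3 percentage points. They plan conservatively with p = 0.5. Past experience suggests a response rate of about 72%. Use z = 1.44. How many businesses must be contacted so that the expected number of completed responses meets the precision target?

182

Completed interviews needed: n₀ = 1.44² × 0.2500 / 0.063² ≈ 130.61 → 131.
At a 72% response rate, contacts needed = 131 / 0.72 ≈ 181.94 → 182.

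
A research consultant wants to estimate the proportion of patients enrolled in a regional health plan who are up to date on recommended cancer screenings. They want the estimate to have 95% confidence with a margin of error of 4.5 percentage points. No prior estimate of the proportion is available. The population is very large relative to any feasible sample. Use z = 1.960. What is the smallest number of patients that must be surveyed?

With no prior estimate, use p = 0.5, giving p(1−p) = 0.25.
n = z²·p(1−p)/E² = 1.960² × 0.2500 / 0.045² = 3.8416 × 0.2500 / 0.002025 ≈ 474.27.
Rounding up gives n = 475.

475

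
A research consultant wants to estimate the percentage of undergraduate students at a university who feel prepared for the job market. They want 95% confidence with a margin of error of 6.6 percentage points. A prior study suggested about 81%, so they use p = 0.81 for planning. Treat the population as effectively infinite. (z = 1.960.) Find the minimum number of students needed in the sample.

136

With p = 0.81, p(1−p) = 0.1539.
n = z²·p(1−p)/E² = 1.960² × 0.1539 / 0.066² = 3.8416 × 0.1539 / 0.004356 ≈ 135.73.
Rounding up gives n = 136.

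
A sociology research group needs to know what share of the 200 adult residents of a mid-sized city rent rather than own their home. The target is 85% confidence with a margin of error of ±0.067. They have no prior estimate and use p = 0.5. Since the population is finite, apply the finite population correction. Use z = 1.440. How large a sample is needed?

Unadjusted: n₀ = 1.440² × 0.50 × 0.50 / 0.067² ≈ 115.48, so n₀ = 116.
Finite population correction with N = 200: n = n₀ / (1 + (n₀−1)/N) = 116 / (1 + 115/200) = 116 / 1.5750 ≈ 73.65.
Rounding up, n = 74.

74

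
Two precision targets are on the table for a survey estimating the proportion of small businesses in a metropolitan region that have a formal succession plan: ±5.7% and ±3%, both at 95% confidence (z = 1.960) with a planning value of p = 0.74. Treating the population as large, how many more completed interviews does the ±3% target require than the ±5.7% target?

594

At ±5.7%: n = 1.960² × 0.1924 / 0.057² ≈ 227.49 → 228.
At ±3%: n = 1.960² × 0.1924 / 0.030² ≈ 821.25 → 822.
Additional respondents: 822 − 228 = 594.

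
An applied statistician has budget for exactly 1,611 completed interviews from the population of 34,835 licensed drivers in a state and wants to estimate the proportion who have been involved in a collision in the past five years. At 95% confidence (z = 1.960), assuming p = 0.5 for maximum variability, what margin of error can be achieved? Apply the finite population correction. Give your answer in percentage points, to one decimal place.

Finite-population factor: (N−n)/(N−1) = (34835−1611)/(34835−1) = 0.9538.
SE(p̂) = √[p(1−p)/n · (N−n)/(N−1)] = √[0.2500/1611 × 0.9538] = 0.01217.
E = z × SE = 1.960 × 0.01217 = 0.02385 ≈ 2.4 percentage points.

2.4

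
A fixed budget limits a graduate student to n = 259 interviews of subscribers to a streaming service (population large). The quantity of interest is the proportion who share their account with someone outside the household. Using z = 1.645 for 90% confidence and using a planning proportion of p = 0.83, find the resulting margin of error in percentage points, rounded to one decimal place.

3.8

SE(p̂) = √[p(1−p)/n] = √[0.1411/259] = 0.02334.
E = z × SE = 1.645 × 0.02334 = 0.03840, or 3.8 percentage points.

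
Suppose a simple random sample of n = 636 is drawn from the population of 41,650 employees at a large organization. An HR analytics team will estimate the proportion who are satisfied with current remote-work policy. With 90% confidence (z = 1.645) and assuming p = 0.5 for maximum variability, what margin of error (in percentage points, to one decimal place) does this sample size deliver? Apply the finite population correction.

3.2

Finite-population factor: (N−n)/(N−1) = (41650−636)/(41650−1) = 0.9848.
SE(p̂) = √[p(1−p)/n · (N−n)/(N−1)] = √[0.2500/636 × 0.9848] = 0.01967.
E = z × SE = 1.645 × 0.01967 = 0.03236 ≈ 3.2 percentage points.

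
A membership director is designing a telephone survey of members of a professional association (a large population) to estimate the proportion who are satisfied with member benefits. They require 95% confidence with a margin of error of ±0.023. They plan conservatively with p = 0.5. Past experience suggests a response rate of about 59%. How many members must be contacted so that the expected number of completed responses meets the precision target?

3078

For 95% confidence, z = 1.96.
Completed interviews needed: n₀ = 1.96² × 0.2500 / 0.023² ≈ 1815.50 → 1816.
At a 59% response rate, contacts needed = 1816 / 0.59 ≈ 3077.97 → 3078.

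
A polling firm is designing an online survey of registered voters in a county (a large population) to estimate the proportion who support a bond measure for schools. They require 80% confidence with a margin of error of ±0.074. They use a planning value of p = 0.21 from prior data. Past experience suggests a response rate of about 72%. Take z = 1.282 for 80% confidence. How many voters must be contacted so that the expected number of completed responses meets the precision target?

Completed interviews needed: n₀ = 1.282² × 0.1659 / 0.074² ≈ 49.79 → 50.
At a 72% response rate, contacts needed = 50 / 0.72 ≈ 69.44 → 70.

70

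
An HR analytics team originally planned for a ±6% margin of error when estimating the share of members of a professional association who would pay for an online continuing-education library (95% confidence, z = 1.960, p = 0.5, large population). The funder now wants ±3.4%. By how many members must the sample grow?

564

At ±6%: n = 1.960² × 0.2500 / 0.060² ≈ 266.78 → 267.
At ±3.4%: n = 1.960² × 0.2500 / 0.034² ≈ 830.80 → 831.
Additional respondents: 831 − 267 = 564.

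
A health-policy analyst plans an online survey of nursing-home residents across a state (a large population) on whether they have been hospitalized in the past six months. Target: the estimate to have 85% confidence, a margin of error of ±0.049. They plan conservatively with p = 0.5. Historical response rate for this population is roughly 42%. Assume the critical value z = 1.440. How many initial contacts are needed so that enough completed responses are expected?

Completed interviews needed: n₀ = 1.440² × 0.2500 / 0.049² ≈ 215.91 → 216.
At a 42% response rate, contacts needed = 216 / 0.42 ≈ 514.29 → 515.

515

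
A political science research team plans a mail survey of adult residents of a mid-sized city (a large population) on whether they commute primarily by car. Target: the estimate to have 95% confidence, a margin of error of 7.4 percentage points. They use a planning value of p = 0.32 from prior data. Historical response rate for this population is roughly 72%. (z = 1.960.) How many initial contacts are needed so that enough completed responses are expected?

Completed interviews needed: n₀ = 1.960² × 0.2176 / 0.074² ≈ 152.65 → 153.
At a 72% response rate, contacts needed = 153 / 0.72 ≈ 212.50 → 213.

213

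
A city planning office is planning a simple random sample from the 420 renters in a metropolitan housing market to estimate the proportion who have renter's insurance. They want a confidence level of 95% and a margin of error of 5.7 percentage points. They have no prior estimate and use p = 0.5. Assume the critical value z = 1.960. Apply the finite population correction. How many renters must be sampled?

Unadjusted: n₀ = 1.960² × 0.50 × 0.50 / 0.057² ≈ 295.60, so n₀ = 296.
Finite population correction with N = 420: n = n₀ / (1 + (n₀−1)/N) = 296 / (1 + 295/420) = 296 / 1.7024 ≈ 173.87.
Rounding up, n = 174.

174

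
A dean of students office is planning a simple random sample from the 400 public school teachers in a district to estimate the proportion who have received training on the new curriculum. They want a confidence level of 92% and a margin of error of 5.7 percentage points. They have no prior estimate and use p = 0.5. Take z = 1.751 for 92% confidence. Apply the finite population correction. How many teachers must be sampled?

149

Unadjusted: n₀ = 1.751² × 0.50 × 0.50 / 0.057² ≈ 235.92, so n₀ = 236.
Finite population correction with N = 400: n = n₀ / (1 + (n₀−1)/N) = 236 / (1 + 235/400) = 236 / 1.5875 ≈ 148.66.
Rounding up, n = 149.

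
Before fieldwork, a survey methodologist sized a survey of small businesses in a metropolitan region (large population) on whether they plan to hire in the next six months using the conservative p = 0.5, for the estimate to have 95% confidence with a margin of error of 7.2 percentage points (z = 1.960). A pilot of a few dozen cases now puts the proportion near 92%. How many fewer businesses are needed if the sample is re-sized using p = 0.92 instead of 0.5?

Conservative (p = 0.5): n = 1.960² × 0.25 / 0.072² ≈ 185.26 → 186.
Using p = 0.92: p(1−p) = 0.0736, so n = 1.960² × 0.0736 / 0.072² ≈ 54.54 → 55.
Reduction: 186 − 55 = 131.

131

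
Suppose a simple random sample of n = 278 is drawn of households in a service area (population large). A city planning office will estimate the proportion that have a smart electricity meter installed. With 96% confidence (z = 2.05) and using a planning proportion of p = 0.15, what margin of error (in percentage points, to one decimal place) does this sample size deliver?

4.4

SE(p̂) = √[p(1−p)/n] = √[0.1275/278] = 0.02142.
E = z × SE = 2.05 × 0.02142 = 0.04390, or 4.4 percentage points.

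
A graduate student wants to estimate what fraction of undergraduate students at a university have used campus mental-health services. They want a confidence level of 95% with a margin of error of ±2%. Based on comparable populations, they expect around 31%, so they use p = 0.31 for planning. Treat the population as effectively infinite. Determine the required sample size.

For 95% confidence, z = 1.960.
With p = 0.31, p(1−p) = 0.2139.
n = z²·p(1−p)/E² = 1.960² × 0.2139 / 0.020² = 3.8416 × 0.2139 / 0.000400 ≈ 2054.30.
Rounding up gives n = 2055.

2055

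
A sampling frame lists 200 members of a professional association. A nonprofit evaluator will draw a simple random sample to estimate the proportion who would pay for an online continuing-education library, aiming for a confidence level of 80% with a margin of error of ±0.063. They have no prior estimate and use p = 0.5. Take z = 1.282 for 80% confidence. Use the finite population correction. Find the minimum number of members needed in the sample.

69

Unadjusted: n₀ = 1.282² × 0.50 × 0.50 / 0.063² ≈ 103.52, so n₀ = 104.
Finite population correction with N = 200: n = n₀ / (1 + (n₀−1)/N) = 104 / (1 + 103/200) = 104 / 1.5150 ≈ 68.65.
Rounding up, n = 69.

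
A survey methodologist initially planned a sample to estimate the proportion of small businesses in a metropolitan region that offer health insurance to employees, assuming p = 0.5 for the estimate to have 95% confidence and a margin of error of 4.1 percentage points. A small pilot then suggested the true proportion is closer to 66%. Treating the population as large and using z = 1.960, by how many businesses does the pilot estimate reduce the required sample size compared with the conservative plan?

Conservative (p = 0.5): n = 1.960² × 0.25 / 0.041² ≈ 571.33 → 572.
Using p = 0.66: p(1−p) = 0.2244, so n = 1.960² × 0.2244 / 0.041² ≈ 512.82 → 513.
Reduction: 572 − 513 = 59.

59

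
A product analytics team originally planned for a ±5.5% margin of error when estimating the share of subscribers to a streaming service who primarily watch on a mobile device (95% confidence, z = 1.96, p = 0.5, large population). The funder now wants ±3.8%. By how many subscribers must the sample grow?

348

At ±5.5%: n = 1.96² × 0.2500 / 0.055² ≈ 317.49 → 318.
At ±3.8%: n = 1.96² × 0.2500 / 0.038² ≈ 665.10 → 666.
Additional respondents: 666 − 318 = 348.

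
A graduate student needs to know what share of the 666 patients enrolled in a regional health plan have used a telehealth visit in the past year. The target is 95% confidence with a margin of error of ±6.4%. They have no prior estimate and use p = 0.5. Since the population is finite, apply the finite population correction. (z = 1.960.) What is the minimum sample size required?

174

Unadjusted: n₀ = 1.960² × 0.50 × 0.50 / 0.064² ≈ 234.47, so n₀ = 235.
Finite population correction with N = 666: n = n₀ / (1 + (n₀−1)/N) = 235 / (1 + 234/666) = 235 / 1.3514 ≈ 173.90.
Rounding up, n = 174.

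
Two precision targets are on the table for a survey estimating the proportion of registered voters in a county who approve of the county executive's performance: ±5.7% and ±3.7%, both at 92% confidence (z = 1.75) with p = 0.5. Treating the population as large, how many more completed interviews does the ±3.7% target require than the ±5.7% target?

324

At ±5.7%: n = 1.75² × 0.2500 / 0.057² ≈ 235.65 → 236.
At ±3.7%: n = 1.75² × 0.2500 / 0.037² ≈ 559.26 → 560.
Additional respondents: 560 − 236 = 324.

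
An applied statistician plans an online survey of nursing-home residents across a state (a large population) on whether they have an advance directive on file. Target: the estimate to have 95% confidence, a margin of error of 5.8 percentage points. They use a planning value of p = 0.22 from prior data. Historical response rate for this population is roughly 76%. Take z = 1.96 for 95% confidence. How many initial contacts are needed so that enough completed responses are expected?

258

Completed interviews needed: n₀ = 1.96² × 0.1716 / 0.058² ≈ 195.96 → 196.
At a 76% response rate, contacts needed = 196 / 0.76 ≈ 257.89 → 258.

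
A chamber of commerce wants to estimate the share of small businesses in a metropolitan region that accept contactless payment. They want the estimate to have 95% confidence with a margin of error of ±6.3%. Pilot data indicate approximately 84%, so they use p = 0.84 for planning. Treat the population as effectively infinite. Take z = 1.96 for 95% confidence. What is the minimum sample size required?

With p = 0.84, p(1−p) = 0.1344.
n = z²·p(1−p)/E² = 1.96² × 0.1344 / 0.063² = 3.8416 × 0.1344 / 0.003969 ≈ 130.09.
Rounding up gives n = 131.

131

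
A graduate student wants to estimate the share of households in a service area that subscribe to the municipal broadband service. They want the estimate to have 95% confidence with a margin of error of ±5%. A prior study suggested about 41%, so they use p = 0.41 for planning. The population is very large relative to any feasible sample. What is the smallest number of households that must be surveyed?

For 95% confidence, z = 1.96.
With p = 0.41, p(1−p) = 0.2419.
n = z²·p(1−p)/E² = 1.96² × 0.2419 / 0.050² = 3.8416 × 0.2419 / 0.002500 ≈ 371.71.
Rounding up gives n = 372.

372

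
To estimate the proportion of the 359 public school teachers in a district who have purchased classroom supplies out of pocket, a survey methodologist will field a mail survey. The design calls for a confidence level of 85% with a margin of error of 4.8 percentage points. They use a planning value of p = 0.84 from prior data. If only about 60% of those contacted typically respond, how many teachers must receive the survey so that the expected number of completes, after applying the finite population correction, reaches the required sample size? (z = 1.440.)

152

Completed interviews needed (unadjusted): n₀ = 1.440² × 0.1344 / 0.048² ≈ 120.96 → 121.
FPC for N = 359: n = 121 / (1 + 120/359) = 121 / 1.3343 ≈ 90.69 → 91.
At a 60% response rate, contacts needed = 91 / 0.60 ≈ 151.67 → 152.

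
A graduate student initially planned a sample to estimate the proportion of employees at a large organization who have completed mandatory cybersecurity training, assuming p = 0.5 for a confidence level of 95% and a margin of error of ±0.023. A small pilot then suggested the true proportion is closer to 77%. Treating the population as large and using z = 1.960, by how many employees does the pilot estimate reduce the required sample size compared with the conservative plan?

529

Conservative (p = 0.5): n = 1.960² × 0.25 / 0.023² ≈ 1815.50 → 1816.
Using p = 0.77: p(1−p) = 0.1771, so n = 1.960² × 0.1771 / 0.023² ≈ 1286.10 → 1287.
Reduction: 1816 − 1287 = 529.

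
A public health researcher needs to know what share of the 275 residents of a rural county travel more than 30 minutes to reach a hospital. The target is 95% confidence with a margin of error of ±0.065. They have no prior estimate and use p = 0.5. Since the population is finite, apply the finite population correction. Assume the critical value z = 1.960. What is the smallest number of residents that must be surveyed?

Unadjusted: n₀ = 1.960² × 0.50 × 0.50 / 0.065² ≈ 227.31, so n₀ = 228.
Finite population correction with N = 275: n = n₀ / (1 + (n₀−1)/N) = 228 / (1 + 227/275) = 228 / 1.8255 ≈ 124.90.
Rounding up, n = 125.

125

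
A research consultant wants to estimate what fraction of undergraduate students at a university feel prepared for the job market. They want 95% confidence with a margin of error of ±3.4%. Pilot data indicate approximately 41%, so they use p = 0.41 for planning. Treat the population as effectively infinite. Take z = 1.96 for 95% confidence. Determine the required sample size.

804

With p = 0.41, p(1−p) = 0.2419.
n = z²·p(1−p)/E² = 1.96² × 0.2419 / 0.034² = 3.8416 × 0.2419 / 0.001156 ≈ 803.88.
Rounding up gives n = 804.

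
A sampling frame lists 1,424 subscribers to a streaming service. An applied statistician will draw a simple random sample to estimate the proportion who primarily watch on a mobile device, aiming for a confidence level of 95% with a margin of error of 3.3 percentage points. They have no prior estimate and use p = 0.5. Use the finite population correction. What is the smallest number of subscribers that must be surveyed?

545

For 95% confidence, z = 1.96.
Unadjusted: n₀ = 1.96² × 0.50 × 0.50 / 0.033² ≈ 881.91, so n₀ = 882.
Finite population correction with N = 1,424: n = n₀ / (1 + (n₀−1)/N) = 882 / (1 + 881/1424) = 882 / 1.6187 ≈ 544.89.
Rounding up, n = 545.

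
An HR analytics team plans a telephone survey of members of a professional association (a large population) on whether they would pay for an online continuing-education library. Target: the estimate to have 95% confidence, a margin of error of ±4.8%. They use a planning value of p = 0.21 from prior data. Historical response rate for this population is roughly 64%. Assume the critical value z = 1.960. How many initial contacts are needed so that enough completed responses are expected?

Completed interviews needed: n₀ = 1.960² × 0.1659 / 0.048² ≈ 276.62 → 277.
At a 64% response rate, contacts needed = 277 / 0.64 ≈ 432.81 → 433.

433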